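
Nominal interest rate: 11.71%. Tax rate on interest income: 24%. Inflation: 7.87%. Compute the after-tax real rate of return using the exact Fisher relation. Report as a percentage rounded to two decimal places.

After-tax nominal return = 11.71% × (1 − 0.24) = 8.8996%.
1 + r = 1.088996 / 1.07870 = 1.009545
After-tax real rate = 1.009545 − 1 → 0.95%.

0.95%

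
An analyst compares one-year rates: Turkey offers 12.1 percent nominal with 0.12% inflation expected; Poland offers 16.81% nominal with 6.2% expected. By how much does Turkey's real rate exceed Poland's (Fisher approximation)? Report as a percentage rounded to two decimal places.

Turkey: 12.1% − 0.12% = 11.980%
Poland: 16.81% − 6.2% = 10.610%
Differential = 1.370% → 1.37%.

1.37%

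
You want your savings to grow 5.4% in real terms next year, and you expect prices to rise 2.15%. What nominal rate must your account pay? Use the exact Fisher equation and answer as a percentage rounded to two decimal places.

(1 + i) = (1 + r)(1 + π) = 1.05400 × 1.02150 = 1.076661
i = 1.076661 − 1, so the required nominal rate is 7.67%.

7.67%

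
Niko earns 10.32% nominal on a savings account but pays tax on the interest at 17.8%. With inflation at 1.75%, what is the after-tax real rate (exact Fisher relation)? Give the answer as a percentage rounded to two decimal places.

After-tax nominal return = 10.32% × (1 − 0.178) = 8.48304%.
1 + r = 1.0848304 / 1.01750 = 1.066172
After-tax real rate = 1.066172 − 1 → 6.62%.

6.62%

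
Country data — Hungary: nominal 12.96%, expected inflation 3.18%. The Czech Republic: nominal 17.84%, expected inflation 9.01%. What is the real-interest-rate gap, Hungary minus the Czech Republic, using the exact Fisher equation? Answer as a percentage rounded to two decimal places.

Hungary: (1 + 0.1296)/(1 + 0.0318) − 1 = 9.4786%
The Czech Republic: (1 + 0.1784)/(1 + 0.0901) − 1 = 8.1002%
Differential = 9.4786% − 8.1002% = 1.3784% → 1.38%.

1.38%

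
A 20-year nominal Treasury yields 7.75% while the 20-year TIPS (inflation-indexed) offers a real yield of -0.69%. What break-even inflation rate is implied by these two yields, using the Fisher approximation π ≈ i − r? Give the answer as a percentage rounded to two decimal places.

π ≈ i − r = 7.75% − (-0.69%) → 8.44%.

8.44%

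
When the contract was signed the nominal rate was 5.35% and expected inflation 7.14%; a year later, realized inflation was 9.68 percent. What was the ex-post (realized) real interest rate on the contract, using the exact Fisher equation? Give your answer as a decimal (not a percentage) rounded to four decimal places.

Ex-post: (1 + 0.0535)/(1 + 0.0968) − 1 = -3.9478%
So the realized real rate is -0.0395.

-0.0395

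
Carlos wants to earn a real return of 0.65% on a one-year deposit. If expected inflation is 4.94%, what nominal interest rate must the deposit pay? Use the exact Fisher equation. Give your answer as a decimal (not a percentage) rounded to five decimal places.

0.05622

(1 + i) = (1 + r)(1 + π) = 1.00650 × 1.04940 = 1.0562211
i = 1.0562211 − 1, so the required nominal rate is 0.05622.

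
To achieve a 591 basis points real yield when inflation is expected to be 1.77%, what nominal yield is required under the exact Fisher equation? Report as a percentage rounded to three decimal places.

7.785%

(1 + i) = (1 + r)(1 + π) = 1.05910 × 1.01770 = 1.07784607
i = 1.07784607 − 1, so the required nominal rate is 7.785%.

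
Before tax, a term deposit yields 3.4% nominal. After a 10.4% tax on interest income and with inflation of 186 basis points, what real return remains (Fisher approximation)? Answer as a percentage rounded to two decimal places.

After-tax nominal return = 3.4% × (1 − 0.104) = 3.0464%.
r ≈ 3.0464% − 1.86% → 1.19%.

1.19%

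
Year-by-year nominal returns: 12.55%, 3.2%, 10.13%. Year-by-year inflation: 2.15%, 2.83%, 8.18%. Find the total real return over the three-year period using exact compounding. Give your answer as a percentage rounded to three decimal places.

12.571%

Compound the nominal returns: 1.1255 × 1.0320 × 1.1013 = 1.279178.
Compound inflation: 1.0215 × 1.0283 × 1.0818 = 1.136332.
Deflate: 1.279178 / 1.136332 = 1.125708.
Total real return = 1.125708 − 1 → 12.571%.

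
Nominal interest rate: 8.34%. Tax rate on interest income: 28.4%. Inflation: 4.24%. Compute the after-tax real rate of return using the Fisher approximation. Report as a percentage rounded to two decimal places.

After-tax nominal return = 8.34% × (1 − 0.284) = 5.97144%.
r ≈ 5.97144% − 4.24% → 1.73%.

1.73%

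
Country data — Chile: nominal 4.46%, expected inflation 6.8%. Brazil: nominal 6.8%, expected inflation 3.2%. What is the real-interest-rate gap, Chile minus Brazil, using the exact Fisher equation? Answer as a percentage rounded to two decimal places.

Chile: (1 + 0.0446)/(1 + 0.0680) − 1 = -2.1910%
Brazil: (1 + 0.0680)/(1 + 0.0320) − 1 = 3.4884%
Differential = -2.1910% − 3.4884% = -5.6794% → -5.68%.

-5.68%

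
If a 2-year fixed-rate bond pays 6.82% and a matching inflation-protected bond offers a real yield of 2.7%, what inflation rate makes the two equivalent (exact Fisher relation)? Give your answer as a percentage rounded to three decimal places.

(1 + π) = (1 + i)/(1 + r) = 1.06820 / 1.02700 = 1.040117
Break-even inflation = 1.040117 − 1 → 4.012%.

4.012%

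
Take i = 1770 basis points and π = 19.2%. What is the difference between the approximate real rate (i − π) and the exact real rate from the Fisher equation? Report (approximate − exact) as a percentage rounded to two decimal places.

Approximate: r ≈ 17.700% − 19.200% = -1.5000%
Exact: (1 + 0.1770)/(1 + 0.1920) − 1 = -1.2584%
Error = -1.5000% − (-1.2584%) = -0.2416% → -0.24%.

-0.24%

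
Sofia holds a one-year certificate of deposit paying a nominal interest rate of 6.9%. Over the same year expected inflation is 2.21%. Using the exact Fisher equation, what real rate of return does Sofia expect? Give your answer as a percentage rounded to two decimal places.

By the Fisher equation, 1 + r = (1 + i)/(1 + π).
1 + r = 1.06900 / 1.02210 = 1.045886
r = 1.045886 − 1 = 4.5886%, i.e. 4.59%.

4.59%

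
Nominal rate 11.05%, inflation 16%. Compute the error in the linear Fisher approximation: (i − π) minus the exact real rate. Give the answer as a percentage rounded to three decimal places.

Approximate: r ≈ 11.050% − 16.000% = -4.9500%
Exact: (1 + 0.1105)/(1 + 0.1600) − 1 = -4.2672%
Error = -4.9500% − (-4.2672%) = -0.6828% → -0.683%.

-0.683%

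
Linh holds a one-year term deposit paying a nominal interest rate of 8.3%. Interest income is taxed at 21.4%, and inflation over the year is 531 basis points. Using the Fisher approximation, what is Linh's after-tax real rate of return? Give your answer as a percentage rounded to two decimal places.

After-tax nominal return = 8.3% × (1 − 0.214) = 6.5238%.
r ≈ 6.5238% − 5.31% → 1.21%.

1.21%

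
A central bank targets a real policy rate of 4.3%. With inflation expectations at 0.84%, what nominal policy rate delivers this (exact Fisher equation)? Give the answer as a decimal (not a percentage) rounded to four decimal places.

0.0518

(1 + i) = (1 + r)(1 + π) = 1.04300 × 1.00840 = 1.0517612
i = 1.0517612 − 1, so the required nominal rate is 0.0518.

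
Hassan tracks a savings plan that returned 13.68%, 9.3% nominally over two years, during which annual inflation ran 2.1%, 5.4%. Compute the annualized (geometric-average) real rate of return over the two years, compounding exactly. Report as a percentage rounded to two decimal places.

7.45%

Compound the nominal returns: 1.1368 × 1.0930 = 1.24252240.
Compound inflation: 1.0210 × 1.0540 = 1.07613400.
Deflate: 1.24252240 / 1.07613400 = 1.15461680.
Annualized real rate = 1.15461680^(1/2) − 1 = 7.4531% → 7.45%.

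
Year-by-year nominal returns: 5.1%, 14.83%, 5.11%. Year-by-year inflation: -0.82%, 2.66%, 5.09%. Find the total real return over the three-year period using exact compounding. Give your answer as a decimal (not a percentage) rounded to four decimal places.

Compound the nominal returns: 1.0510 × 1.1483 × 1.0511 = 1.268534.
Compound inflation: 0.9918 × 1.0266 × 1.0509 = 1.070007.
Deflate: 1.268534 / 1.070007 = 1.185538.
Total real return = 1.185538 − 1 → 0.1855.

0.1855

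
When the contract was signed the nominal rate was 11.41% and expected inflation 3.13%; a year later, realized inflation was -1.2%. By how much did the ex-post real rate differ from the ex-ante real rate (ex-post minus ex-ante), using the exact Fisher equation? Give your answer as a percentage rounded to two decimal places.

Ex-ante: (1 + 0.1141)/(1 + 0.0313) − 1 = 8.0287%
Ex-post: (1 + 0.1141)/(1 − 0.0120) − 1 = 12.7632%
Difference (ex-post − ex-ante) = 4.7345% → 4.73%.

4.73%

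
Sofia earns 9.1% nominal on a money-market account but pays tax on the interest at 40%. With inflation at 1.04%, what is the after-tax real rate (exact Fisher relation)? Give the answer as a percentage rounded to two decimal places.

4.37%

After-tax nominal return = 9.1% × (1 − 0.4) = 5.4600%.
1 + r = 1.05460 / 1.01040 = 1.043745
After-tax real rate = 1.043745 − 1 → 4.37%.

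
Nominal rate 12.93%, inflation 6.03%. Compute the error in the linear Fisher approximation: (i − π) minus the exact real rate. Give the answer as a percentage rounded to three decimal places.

0.392%

Approximate: r ≈ 12.930% − 6.030% = 6.9000%
Exact: (1 + 0.1293)/(1 + 0.0603) − 1 = 6.5076%
Error = 6.9000% − 6.5076% = 0.3924% → 0.392%.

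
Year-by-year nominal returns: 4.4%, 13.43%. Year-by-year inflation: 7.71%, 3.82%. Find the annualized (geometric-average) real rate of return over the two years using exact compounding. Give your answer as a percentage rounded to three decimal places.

2.907%

Compound the nominal returns: 1.0440 × 1.1343 = 1.18420920.
Compound inflation: 1.0771 × 1.0382 = 1.11824522.
Deflate: 1.18420920 / 1.11824522 = 1.05898883.
Annualized real rate = 1.05898883^(1/2) − 1 = 2.9072% → 2.907%.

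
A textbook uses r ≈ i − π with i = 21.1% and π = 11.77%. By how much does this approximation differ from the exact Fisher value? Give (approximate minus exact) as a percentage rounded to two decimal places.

0.98%

Approximate: r ≈ 21.100% − 11.770% = 9.3300%
Exact: (1 + 0.2110)/(1 + 0.1177) − 1 = 8.3475%
Error = 9.3300% − 8.3475% = 0.9825% → 0.98%.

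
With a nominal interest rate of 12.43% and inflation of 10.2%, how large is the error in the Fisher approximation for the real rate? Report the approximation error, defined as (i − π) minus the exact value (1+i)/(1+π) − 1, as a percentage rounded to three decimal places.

0.206%

Approximate: r ≈ 12.430% − 10.200% = 2.2300%
Exact: (1 + 0.1243)/(1 + 0.1020) − 1 = 2.0236%
Error = 2.2300% − 2.0236% = 0.2064% → 0.206%.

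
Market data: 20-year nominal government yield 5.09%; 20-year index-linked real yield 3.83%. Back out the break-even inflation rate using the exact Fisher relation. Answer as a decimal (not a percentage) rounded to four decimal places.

0.0121

(1 + π) = (1 + i)/(1 + r) = 1.05090 / 1.03830 = 1.012135
Break-even inflation = 1.012135 − 1 → 0.0121.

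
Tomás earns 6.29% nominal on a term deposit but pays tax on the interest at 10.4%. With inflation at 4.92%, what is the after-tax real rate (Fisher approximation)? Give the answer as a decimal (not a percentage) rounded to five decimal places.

0.00716

After-tax nominal return = 6.29% × (1 − 0.104) = 5.63584%.
r ≈ 5.63584% − 4.92% → 0.00716.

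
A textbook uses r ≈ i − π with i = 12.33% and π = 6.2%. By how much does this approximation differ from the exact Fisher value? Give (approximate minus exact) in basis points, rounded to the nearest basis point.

36 basis points

Approximate: r ≈ 12.330% − 6.200% = 6.1300%
Exact: (1 + 0.1233)/(1 + 0.0620) − 1 = 5.7721%
Error = 6.1300% − 5.7721% = 0.3579% → 36 basis points.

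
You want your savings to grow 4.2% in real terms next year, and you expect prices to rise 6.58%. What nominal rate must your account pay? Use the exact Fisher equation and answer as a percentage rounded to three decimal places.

(1 + i) = (1 + r)(1 + π) = 1.04200 × 1.06580 = 1.1105636
i = 1.1105636 − 1, so the required nominal rate is 11.056%.

11.056%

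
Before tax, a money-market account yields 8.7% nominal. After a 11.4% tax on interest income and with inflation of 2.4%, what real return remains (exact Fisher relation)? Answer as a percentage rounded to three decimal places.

5.184%

After-tax nominal return = 8.7% × (1 − 0.114) = 7.7082%.
1 + r = 1.077082 / 1.02400 = 1.051838
After-tax real rate = 1.051838 − 1 → 5.184%.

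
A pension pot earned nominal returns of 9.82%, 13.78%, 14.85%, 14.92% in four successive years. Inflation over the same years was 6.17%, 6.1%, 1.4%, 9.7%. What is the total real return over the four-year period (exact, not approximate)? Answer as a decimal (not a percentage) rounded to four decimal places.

Nominal growth factor = 1.0982 × 1.1378 × 1.1485 × 1.1492 = 1.649203
Price-level growth factor = 1.0617 × 1.0610 × 1.0140 × 1.0970 = 1.253031
Real growth factor = 1.649203 / 1.253031 = 1.316171
Total real return = 1.316171 − 1 → 0.3162.

0.3162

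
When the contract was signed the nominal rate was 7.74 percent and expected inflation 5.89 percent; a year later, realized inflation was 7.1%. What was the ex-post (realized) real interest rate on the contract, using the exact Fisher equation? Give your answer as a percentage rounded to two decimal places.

Ex-post: (1 + 0.0774)/(1 + 0.0710) − 1 = 0.5976%
So the realized real rate is 0.60%.

0.60%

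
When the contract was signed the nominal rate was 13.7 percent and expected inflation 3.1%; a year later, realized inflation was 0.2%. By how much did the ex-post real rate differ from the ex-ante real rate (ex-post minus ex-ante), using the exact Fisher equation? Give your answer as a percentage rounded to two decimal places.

3.19%

Ex-ante: (1 + 0.1370)/(1 + 0.0310) − 1 = 10.2813%
Ex-post: (1 + 0.1370)/(1 + 0.0020) − 1 = 13.4731%
Difference (ex-post − ex-ante) = 3.1918% → 3.19%.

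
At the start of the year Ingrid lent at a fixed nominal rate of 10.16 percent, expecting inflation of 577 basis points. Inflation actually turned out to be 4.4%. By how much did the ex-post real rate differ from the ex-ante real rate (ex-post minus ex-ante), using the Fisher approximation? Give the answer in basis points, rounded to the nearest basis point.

137 basis points

Ex-ante: 10.16% − 5.77% = 4.390%
Ex-post: 10.16% − 4.4% = 5.760%
Difference (ex-post − ex-ante) = 1.3700% → 137 basis points.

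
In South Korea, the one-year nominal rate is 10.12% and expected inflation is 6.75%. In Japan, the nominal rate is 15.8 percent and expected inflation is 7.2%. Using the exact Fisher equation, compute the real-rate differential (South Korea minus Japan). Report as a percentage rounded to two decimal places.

South Korea: (1 + 0.1012)/(1 + 0.0675) − 1 = 3.1569%
Japan: (1 + 0.1580)/(1 + 0.0720) − 1 = 8.0224%
Differential = 3.1569% − 8.0224% = -4.8655% → -4.87%.

-4.87%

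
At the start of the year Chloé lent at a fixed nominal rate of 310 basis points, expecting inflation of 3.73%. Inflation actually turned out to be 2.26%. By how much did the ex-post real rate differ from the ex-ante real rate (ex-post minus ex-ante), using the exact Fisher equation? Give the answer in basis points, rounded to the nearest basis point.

143 basis points

Ex-ante: (1 + 0.0310)/(1 + 0.0373) − 1 = -0.6073%
Ex-post: (1 + 0.0310)/(1 + 0.0226) − 1 = 0.8214%
Difference (ex-post − ex-ante) = 1.4288% → 143 basis points.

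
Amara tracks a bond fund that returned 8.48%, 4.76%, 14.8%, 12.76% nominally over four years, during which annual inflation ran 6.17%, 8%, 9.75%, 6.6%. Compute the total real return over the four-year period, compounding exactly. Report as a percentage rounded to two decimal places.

9.66%

Compound the nominal returns: 1.0848 × 1.0476 × 1.1480 × 1.1276 = 1.471100.
Compound inflation: 1.0617 × 1.0800 × 1.0975 × 1.0660 = 1.341490.
Deflate: 1.471100 / 1.341490 = 1.096617.
Total real return = 1.096617 − 1 → 9.66%.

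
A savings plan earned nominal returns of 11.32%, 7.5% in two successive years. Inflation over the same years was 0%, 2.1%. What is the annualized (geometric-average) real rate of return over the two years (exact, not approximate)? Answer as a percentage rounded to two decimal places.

Compound the nominal returns: 1.1132 × 1.0750 = 1.19669000.
Compound inflation: 1.0000 × 1.0210 = 1.02100000.
Deflate: 1.19669000 / 1.02100000 = 1.17207640.
Annualized real rate = 1.17207640^(1/2) − 1 = 8.2625% → 8.26%.

8.26%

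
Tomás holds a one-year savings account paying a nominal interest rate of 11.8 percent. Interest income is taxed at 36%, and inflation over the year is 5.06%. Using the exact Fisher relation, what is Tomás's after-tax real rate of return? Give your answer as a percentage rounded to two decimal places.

After-tax nominal return = 11.8% × (1 − 0.36) = 7.5520%.
1 + r = 1.07552 / 1.05060 = 1.023720
After-tax real rate = 1.023720 − 1 → 2.37%.

2.37%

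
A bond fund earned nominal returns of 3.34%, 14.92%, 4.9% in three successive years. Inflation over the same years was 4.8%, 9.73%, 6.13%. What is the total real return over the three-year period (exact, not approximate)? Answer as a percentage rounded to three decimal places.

2.074%

Nominal growth factor = 1.0334 × 1.1492 × 1.0490 = 1.245775
Price-level growth factor = 1.0480 × 1.0973 × 1.0613 = 1.220464
Real growth factor = 1.245775 / 1.220464 = 1.020739
Total real return = 1.020739 − 1 → 2.074%.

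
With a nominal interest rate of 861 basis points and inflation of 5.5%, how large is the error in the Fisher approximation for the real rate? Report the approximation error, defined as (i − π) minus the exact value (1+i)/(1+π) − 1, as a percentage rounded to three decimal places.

Approximate: r ≈ 8.610% − 5.500% = 3.1100%
Exact: (1 + 0.0861)/(1 + 0.0550) − 1 = 2.9479%
Error = 3.1100% − 2.9479% = 0.1621% → 0.162%.

0.162%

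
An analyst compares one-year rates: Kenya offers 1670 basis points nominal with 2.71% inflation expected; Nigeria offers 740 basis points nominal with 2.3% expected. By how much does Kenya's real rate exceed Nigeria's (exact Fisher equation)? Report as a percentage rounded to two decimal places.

Kenya: (1 + 0.1670)/(1 + 0.0271) − 1 = 13.6209%
Nigeria: (1 + 0.0740)/(1 + 0.0230) − 1 = 4.9853%
Differential = 13.6209% − 4.9853% = 8.6355% → 8.64%.

8.64%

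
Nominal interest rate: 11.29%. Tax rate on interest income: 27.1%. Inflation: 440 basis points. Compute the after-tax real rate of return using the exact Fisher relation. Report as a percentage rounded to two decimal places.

3.67%

After-tax nominal return = 11.29% × (1 − 0.271) = 8.23041%.
1 + r = 1.0823041 / 1.04400 = 1.036690
After-tax real rate = 1.036690 − 1 → 3.67%.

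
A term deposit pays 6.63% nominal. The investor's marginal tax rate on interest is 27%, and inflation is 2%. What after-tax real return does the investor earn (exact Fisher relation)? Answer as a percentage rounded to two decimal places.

After-tax nominal return = 6.63% × (1 − 0.27) = 4.8399%.
1 + r = 1.048399 / 1.02000 = 1.027842
After-tax real rate = 1.027842 − 1 → 2.78%.

2.78%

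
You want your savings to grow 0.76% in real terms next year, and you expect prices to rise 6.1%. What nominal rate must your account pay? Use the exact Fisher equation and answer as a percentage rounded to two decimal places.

6.91%

(1 + i) = (1 + r)(1 + π) = 1.00760 × 1.06100 = 1.0690636
i = 1.0690636 − 1, so the required nominal rate is 6.91%.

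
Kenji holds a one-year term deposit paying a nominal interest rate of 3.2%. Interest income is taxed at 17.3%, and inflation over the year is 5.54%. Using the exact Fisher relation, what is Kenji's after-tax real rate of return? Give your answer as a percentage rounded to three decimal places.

After-tax nominal return = 3.2% × (1 − 0.173) = 2.6464%.
1 + r = 1.026464 / 1.05540 = 0.972583
After-tax real rate = 0.972583 − 1 → -2.742%.

-2.742%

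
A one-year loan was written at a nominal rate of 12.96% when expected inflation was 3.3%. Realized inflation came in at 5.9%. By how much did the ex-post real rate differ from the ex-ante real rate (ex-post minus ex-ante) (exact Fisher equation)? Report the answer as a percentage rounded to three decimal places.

Ex-ante: (1 + 0.1296)/(1 + 0.0330) − 1 = 9.3514%
Ex-post: (1 + 0.1296)/(1 + 0.0590) − 1 = 6.6667%
Difference (ex-post − ex-ante) = -2.6847% → -2.685%.

-2.685%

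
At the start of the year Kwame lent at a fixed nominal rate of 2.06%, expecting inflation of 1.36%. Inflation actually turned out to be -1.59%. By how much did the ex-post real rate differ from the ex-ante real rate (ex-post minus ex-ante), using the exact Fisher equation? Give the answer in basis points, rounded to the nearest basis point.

Ex-ante: (1 + 0.0206)/(1 + 0.0136) − 1 = 0.6906%
Ex-post: (1 + 0.0206)/(1 − 0.0159) − 1 = 3.7090%
Difference (ex-post − ex-ante) = 3.0184% → 302 basis points.

302 basis points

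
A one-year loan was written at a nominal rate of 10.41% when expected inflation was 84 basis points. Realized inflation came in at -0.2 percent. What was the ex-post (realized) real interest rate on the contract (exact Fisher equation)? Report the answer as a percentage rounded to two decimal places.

Ex-post: (1 + 0.1041)/(1 − 0.0020) − 1 = 10.6313%
So the realized real rate is 10.63%.

10.63%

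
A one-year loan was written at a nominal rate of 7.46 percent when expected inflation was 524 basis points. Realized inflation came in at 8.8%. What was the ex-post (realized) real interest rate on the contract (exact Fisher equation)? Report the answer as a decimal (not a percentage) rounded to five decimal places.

Ex-post: (1 + 0.0746)/(1 + 0.0880) − 1 = -1.2316%
So the realized real rate is -0.01232.

-0.01232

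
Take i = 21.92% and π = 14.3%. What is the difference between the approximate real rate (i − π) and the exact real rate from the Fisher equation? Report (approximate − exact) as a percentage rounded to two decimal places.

0.95%

Approximate: r ≈ 21.920% − 14.300% = 7.6200%
Exact: (1 + 0.2192)/(1 + 0.1430) − 1 = 6.6667%
Error = 7.6200% − 6.6667% = 0.9533% → 0.95%.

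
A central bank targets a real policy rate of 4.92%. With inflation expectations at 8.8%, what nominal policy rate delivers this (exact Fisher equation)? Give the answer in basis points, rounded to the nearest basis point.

1415 basis points

(1 + i) = (1 + r)(1 + π) = 1.04920 × 1.08800 = 1.1415296
i = 1.1415296 − 1, so the required nominal rate is 1415 basis points.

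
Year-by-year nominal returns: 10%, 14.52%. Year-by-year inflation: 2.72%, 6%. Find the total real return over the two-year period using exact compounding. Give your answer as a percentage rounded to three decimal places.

Compound the nominal returns: 1.1000 × 1.1452 = 1.259720.
Compound inflation: 1.0272 × 1.0600 = 1.088832.
Deflate: 1.259720 / 1.088832 = 1.156946.
Total real return = 1.156946 − 1 → 15.695%.

15.695%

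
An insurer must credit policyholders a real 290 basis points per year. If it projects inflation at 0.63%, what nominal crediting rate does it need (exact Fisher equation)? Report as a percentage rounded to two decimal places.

(1 + i) = (1 + r)(1 + π) = 1.02900 × 1.00630 = 1.0354827
i = 1.0354827 − 1, so the required nominal rate is 3.55%.

3.55%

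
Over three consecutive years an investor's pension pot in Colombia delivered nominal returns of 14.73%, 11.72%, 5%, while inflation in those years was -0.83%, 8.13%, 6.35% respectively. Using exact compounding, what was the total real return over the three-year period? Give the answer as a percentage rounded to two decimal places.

18.01%

Compound the nominal returns: 1.1473 × 1.1172 × 1.0500 = 1.345852.
Compound inflation: 0.9917 × 1.0813 × 1.0635 = 1.140418.
Deflate: 1.345852 / 1.140418 = 1.180139.
Total real return = 1.180139 − 1 → 18.01%.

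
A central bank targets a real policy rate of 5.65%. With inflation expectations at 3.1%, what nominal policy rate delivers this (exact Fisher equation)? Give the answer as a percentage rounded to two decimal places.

8.93%

(1 + i) = (1 + r)(1 + π) = 1.05650 × 1.03100 = 1.0892515
i = 1.0892515 − 1, so the required nominal rate is 8.93%.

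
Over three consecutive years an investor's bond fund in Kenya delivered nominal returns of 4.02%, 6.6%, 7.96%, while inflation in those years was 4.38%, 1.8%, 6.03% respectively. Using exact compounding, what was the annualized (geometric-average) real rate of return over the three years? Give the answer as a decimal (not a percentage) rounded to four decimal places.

Nominal growth factor = 1.0402 × 1.0660 × 1.0796 = 1.19711791
Price-level growth factor = 1.0438 × 1.0180 × 1.0603 = 1.12666248
Real growth factor = 1.19711791 / 1.12666248 = 1.06253464
Annualized real rate = 1.06253464^(1/3) − 1 = 2.0425% → 0.0204.

0.0204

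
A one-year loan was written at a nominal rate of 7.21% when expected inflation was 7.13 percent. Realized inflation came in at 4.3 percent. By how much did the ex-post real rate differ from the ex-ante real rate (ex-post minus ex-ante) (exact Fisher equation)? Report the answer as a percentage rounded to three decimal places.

Ex-ante: (1 + 0.0721)/(1 + 0.0713) − 1 = 0.0747%
Ex-post: (1 + 0.0721)/(1 + 0.0430) − 1 = 2.7900%
Difference (ex-post − ex-ante) = 2.7154% → 2.715%.

2.715%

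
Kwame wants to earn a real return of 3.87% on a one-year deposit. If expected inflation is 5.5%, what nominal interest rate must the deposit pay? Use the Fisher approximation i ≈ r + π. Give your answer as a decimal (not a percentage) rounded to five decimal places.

0.09370

i ≈ r + π = 3.87% + 5.5% = 0.09370.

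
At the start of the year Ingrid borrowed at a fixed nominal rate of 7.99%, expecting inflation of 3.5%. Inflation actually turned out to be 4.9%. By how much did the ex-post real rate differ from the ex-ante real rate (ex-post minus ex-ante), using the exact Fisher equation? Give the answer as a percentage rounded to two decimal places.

Ex-ante: (1 + 0.0799)/(1 + 0.0350) − 1 = 4.3382%
Ex-post: (1 + 0.0799)/(1 + 0.0490) − 1 = 2.9457%
Difference (ex-post − ex-ante) = -1.3925% → -1.39%.

-1.39%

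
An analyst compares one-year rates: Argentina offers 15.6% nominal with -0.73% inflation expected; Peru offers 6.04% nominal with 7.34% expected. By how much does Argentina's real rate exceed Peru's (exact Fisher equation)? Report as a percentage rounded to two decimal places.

17.66%

Argentina: (1 + 0.1560)/(1 − 0.0073) − 1 = 16.4501%
Peru: (1 + 0.0604)/(1 + 0.0734) − 1 = -1.2111%
Differential = 16.4501% − (-1.2111%) = 17.6612% → 17.66%.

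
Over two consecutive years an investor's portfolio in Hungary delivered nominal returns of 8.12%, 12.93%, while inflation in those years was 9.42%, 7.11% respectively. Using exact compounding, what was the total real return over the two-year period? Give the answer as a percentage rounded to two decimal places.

4.18%

Compound the nominal returns: 1.0812 × 1.1293 = 1.220999.
Compound inflation: 1.0942 × 1.0711 = 1.171998.
Deflate: 1.220999 / 1.171998 = 1.041810.
Total real return = 1.041810 − 1 → 4.18%.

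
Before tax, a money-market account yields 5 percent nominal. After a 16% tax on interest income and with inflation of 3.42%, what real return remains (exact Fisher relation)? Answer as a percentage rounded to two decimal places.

After-tax nominal return = 5% × (1 − 0.16) = 4.2000%.
1 + r = 1.04200 / 1.03420 = 1.007542
After-tax real rate = 1.007542 − 1 → 0.75%.

0.75%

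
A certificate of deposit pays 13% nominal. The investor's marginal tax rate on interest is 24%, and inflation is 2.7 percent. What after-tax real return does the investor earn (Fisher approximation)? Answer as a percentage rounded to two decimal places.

7.18%

After-tax nominal return = 13% × (1 − 0.24) = 9.8800%.
r ≈ 9.8800% − 2.7% → 7.18%.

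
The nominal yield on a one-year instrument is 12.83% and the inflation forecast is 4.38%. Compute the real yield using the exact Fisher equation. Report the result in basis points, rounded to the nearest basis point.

By the Fisher identity, 1 + r = (1 + i)/(1 + π).
1 + r = 1.12830 / 1.04380 = 1.080954
r = 1.080954 − 1 = 8.0954%, i.e. 810 basis points.

810 basis points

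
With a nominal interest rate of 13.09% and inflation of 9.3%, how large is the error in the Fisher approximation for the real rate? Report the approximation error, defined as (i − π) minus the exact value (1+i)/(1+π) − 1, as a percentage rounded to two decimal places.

Approximate: r ≈ 13.090% − 9.300% = 3.7900%
Exact: (1 + 0.1309)/(1 + 0.0930) − 1 = 3.4675%
Error = 3.7900% − 3.4675% = 0.3225% → 0.32%.

0.32%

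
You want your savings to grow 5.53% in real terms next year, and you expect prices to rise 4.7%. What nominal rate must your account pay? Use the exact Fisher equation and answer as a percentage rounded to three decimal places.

(1 + i) = (1 + r)(1 + π) = 1.05530 × 1.04700 = 1.1048991
i = 1.1048991 − 1, so the required nominal rate is 10.490%.

10.490%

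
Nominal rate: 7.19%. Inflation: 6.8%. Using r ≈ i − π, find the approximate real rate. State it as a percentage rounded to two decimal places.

0.39%

r ≈ i − π = 7.19% − 6.8% = 0.39%.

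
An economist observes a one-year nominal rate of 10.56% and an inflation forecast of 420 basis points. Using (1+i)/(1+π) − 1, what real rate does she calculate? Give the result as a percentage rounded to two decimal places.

By the Fisher equation, 1 + r = (1 + i)/(1 + π).
1 + r = 1.10560 / 1.04200 = 1.061036
r = 1.061036 − 1 = 6.1036%, i.e. 6.10%.

6.10%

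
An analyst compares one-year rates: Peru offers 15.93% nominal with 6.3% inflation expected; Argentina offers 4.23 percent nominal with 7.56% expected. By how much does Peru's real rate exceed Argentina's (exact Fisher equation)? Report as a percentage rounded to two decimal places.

Peru: (1 + 0.1593)/(1 + 0.0630) − 1 = 9.0593%
Argentina: (1 + 0.0423)/(1 + 0.0756) − 1 = -3.0959%
Differential = 9.0593% − (-3.0959%) = 12.1552% → 12.16%.

12.16%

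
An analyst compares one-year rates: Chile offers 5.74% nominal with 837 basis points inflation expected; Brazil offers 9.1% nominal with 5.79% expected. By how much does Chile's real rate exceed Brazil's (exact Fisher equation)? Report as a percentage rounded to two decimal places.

-5.56%

Chile: (1 + 0.0574)/(1 + 0.0837) − 1 = -2.4269%
Brazil: (1 + 0.0910)/(1 + 0.0579) − 1 = 3.1288%
Differential = -2.4269% − 3.1288% = -5.5557% → -5.56%.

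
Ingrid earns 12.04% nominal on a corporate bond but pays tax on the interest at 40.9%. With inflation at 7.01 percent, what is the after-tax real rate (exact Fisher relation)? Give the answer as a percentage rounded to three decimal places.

0.099%

After-tax nominal return = 12.04% × (1 − 0.409) = 7.11564%.
1 + r = 1.0711564 / 1.07010 = 1.000987
After-tax real rate = 1.000987 − 1 → 0.099%.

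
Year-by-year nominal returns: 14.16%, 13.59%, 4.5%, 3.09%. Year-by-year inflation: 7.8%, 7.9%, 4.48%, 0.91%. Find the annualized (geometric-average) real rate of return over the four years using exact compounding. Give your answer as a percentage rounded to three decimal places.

Nominal growth factor = 1.1416 × 1.1359 × 1.0450 × 1.0309 = 1.39696939
Price-level growth factor = 1.0780 × 1.0790 × 1.0448 × 1.0091 = 1.22633063
Real growth factor = 1.39696939 / 1.22633063 = 1.13914580
Annualized real rate = 1.13914580^(1/4) − 1 = 3.3106% → 3.311%.

3.311%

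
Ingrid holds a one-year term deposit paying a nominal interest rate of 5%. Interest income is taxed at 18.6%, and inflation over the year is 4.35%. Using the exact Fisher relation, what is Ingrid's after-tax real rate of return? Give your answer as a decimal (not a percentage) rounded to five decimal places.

After-tax nominal return = 5% × (1 − 0.186) = 4.0700%.
1 + r = 1.04070 / 1.04350 = 0.997317
After-tax real rate = 0.997317 − 1 → -0.00268.

-0.00268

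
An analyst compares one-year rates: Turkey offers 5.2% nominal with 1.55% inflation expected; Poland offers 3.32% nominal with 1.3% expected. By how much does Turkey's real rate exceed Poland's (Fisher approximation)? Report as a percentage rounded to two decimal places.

1.63%

Turkey: 5.2% − 1.55% = 3.650%
Poland: 3.32% − 1.3% = 2.020%
Differential = 1.630% → 1.63%.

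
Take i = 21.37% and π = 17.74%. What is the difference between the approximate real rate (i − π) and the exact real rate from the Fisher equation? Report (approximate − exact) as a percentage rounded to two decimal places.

0.55%

Approximate: r ≈ 21.370% − 17.740% = 3.6300%
Exact: (1 + 0.2137)/(1 + 0.1774) − 1 = 3.0831%
Error = 3.6300% − 3.0831% = 0.5469% → 0.55%.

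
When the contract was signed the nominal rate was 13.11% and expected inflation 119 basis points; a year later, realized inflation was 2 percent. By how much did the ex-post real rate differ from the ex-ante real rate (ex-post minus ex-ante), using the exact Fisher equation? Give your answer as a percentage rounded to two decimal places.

Ex-ante: (1 + 0.1311)/(1 + 0.0119) − 1 = 11.7798%
Ex-post: (1 + 0.1311)/(1 + 0.0200) − 1 = 10.8922%
Difference (ex-post − ex-ante) = -0.8877% → -0.89%.

-0.89%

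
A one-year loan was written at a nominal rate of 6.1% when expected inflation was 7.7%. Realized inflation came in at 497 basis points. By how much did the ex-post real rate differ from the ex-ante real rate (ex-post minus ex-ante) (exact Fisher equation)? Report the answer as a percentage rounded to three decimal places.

2.562%

Ex-ante: (1 + 0.0610)/(1 + 0.0770) − 1 = -1.4856%
Ex-post: (1 + 0.0610)/(1 + 0.0497) − 1 = 1.0765%
Difference (ex-post − ex-ante) = 2.5621% → 2.562%.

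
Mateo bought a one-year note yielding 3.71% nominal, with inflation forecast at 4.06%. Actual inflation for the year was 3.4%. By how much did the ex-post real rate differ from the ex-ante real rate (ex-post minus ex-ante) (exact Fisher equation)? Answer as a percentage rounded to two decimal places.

Ex-ante: (1 + 0.0371)/(1 + 0.0406) − 1 = -0.3363%
Ex-post: (1 + 0.0371)/(1 + 0.0340) − 1 = 0.2998%
Difference (ex-post − ex-ante) = 0.6362% → 0.64%.

0.64%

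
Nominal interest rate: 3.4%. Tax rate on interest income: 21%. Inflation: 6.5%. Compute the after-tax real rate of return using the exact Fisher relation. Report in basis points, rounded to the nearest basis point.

After-tax nominal return = 3.4% × (1 − 0.21) = 2.6860%.
1 + r = 1.02686 / 1.06500 = 0.964188
After-tax real rate = 0.964188 − 1 → -358 basis points.

-358 basis points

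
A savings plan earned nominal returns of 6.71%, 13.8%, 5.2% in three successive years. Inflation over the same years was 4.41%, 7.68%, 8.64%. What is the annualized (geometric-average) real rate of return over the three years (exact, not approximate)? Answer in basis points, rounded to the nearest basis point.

Nominal growth factor = 1.0671 × 1.1380 × 1.0520 = 1.27750651
Price-level growth factor = 1.0441 × 1.0768 × 1.0864 = 1.22142527
Real growth factor = 1.27750651 / 1.22142527 = 1.04591459
Annualized real rate = 1.04591459^(1/3) − 1 = 1.5076% → 151 basis points.

151 basis points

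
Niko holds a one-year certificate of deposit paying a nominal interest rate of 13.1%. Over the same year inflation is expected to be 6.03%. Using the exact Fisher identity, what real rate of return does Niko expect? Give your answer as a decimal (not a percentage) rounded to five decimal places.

1 + r = 1.13100 / 1.06030 = 1.066679
r = 1.066679 − 1 = 6.6679%, i.e. 0.06668.

0.06668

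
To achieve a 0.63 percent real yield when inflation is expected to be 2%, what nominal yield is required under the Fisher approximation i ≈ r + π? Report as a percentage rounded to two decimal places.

2.63%

i ≈ r + π = 0.63% + 2% = 2.63%.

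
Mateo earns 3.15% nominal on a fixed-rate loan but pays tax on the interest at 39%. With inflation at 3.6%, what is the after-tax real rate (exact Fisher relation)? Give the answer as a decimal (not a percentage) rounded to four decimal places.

-0.0162

After-tax nominal return = 3.15% × (1 − 0.39) = 1.9215%.
1 + r = 1.019215 / 1.03600 = 0.983798
After-tax real rate = 0.983798 − 1 → -0.0162.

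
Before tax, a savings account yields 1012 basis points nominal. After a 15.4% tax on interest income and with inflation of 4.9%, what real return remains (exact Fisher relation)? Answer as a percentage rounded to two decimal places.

3.49%

After-tax nominal return = 10.12% × (1 − 0.154) = 8.56152%.
1 + r = 1.0856152 / 1.04900 = 1.034905
After-tax real rate = 1.034905 − 1 → 3.49%.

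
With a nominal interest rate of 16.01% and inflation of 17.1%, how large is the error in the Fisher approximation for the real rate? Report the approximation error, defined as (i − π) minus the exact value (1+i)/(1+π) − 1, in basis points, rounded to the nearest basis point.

-16 basis points

Approximate: r ≈ 16.010% − 17.100% = -1.0900%
Exact: (1 + 0.1601)/(1 + 0.1710) − 1 = -0.9308%
Error = -1.0900% − (-0.9308%) = -0.1592% → -16 basis points.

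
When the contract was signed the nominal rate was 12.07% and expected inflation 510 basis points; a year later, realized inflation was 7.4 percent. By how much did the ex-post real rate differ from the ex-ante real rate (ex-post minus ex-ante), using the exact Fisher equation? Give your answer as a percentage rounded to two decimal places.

Ex-ante: (1 + 0.1207)/(1 + 0.0510) − 1 = 6.6318%
Ex-post: (1 + 0.1207)/(1 + 0.0740) − 1 = 4.3482%
Difference (ex-post − ex-ante) = -2.2835% → -2.28%.

-2.28%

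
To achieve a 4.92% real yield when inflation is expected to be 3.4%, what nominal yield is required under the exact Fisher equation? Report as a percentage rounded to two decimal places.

8.49%

(1 + i) = (1 + r)(1 + π) = 1.04920 × 1.03400 = 1.0848728
i = 1.0848728 − 1, so the required nominal rate is 8.49%.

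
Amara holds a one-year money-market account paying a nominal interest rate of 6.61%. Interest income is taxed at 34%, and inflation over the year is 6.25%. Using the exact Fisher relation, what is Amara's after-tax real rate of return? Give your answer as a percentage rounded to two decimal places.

After-tax nominal return = 6.61% × (1 − 0.34) = 4.3626%.
1 + r = 1.043626 / 1.06250 = 0.982236
After-tax real rate = 0.982236 − 1 → -1.78%.

-1.78%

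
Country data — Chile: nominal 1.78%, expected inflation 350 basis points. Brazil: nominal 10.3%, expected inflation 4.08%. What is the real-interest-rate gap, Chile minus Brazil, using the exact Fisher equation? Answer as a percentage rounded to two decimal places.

-7.64%

Chile: (1 + 0.0178)/(1 + 0.0350) − 1 = -1.6618%
Brazil: (1 + 0.1030)/(1 + 0.0408) − 1 = 5.9762%
Differential = -1.6618% − 5.9762% = -7.6380% → -7.64%.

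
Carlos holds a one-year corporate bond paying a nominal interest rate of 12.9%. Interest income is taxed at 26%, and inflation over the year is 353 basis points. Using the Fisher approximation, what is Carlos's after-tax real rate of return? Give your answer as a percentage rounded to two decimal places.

6.02%

After-tax nominal return = 12.9% × (1 − 0.26) = 9.5460%.
r ≈ 9.5460% − 3.53% → 6.02%.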